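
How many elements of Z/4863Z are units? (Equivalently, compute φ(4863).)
Z/4863Z has φ(4863) = 3240 units

An element a ∈ Z/4863Z is a unit iff gcd(a, 4863) = 1, so the number of units is φ(4863). φ is multiplicative, with φ(p^e) = p^e − p^(e−1). Factorise 4863 = 3 · 1621. Then
  φ(4863) = (3 − 1) · (1621 − 1) = 2 · 1620 = 3240.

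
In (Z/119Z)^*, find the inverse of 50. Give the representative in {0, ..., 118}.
Apply the extended Euclidean algorithm to (119, 50), tracking rows (r, s, t) with s·119 + t·50 = r. Each division r_prev = q·r_cur + r_new produces the new row as (previous row) − q·(current row):
  row A: (119, 1, 0)   [1·119 + 0·50 = 119]
  row B: (50, 0, 1)   [0·119 + 1·50 = 50]
  119 = 2·50 + 19   → row C = row A − 2·row B = (19, 1, −2)   [check: 1·119 − 2·50 = 19]
  50 = 2·19 + 12   → row D = row B − 2·row C = (12, −2, 5)   [check: −2·119 + 5·50 = 12]
  19 = 1·12 + 7   → row E = row C − 1·row D = (7, 3, −7)   [check: 3·119 − 7·50 = 7]
  12 = 1·7 + 5   → row F = row D − 1·row E = (5, −5, 12)   [check: −5·119 + 12·50 = 5]
  7 = 1·5 + 2   → row G = row E − 1·row F = (2, 8, −19)   [check: 8·119 − 19·50 = 2]
  5 = 2·2 + 1   → row H = row F − 2·row G = (1, −21, 50)   [check: −21·119 + 50·50 = 1]
  2 = 2·1 + 0   → remainder 0, stop. gcd = 1 (last nonzero row H).
The gcd is 1, so 50 is invertible mod 119. The last nonzero row gives −21·119 + 50·50 = 1, so t = 50. So 50^(−1) ≡ 50 (mod 119). Verify: 50 · 50 = 2500 ≡ 1 (mod 119). ✓

Final answer: 50^(−1) ≡ 50 (mod 119)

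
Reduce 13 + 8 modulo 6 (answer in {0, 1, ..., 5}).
Reduce the summands first: 13 ≡ 1, 8 ≡ 2 (mod 6), so 13 + 8 ≡ 1 + 2 (mod 6). 1 + 2 = 3; 3 = 0·6 + 3, so (13 + 8) mod 6 = 3.

Final answer: 3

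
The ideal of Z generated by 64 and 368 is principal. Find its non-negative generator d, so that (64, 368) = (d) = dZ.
In the PID Z, (a, b) is generated by gcd(a, b). Compute gcd(368, 64) with the extended Euclidean algorithm, tracking rows (r, s, t) with s·368 + t·64 = r:
  row A: (368, 1, 0)   [1·368 + 0·64 = 368]
  row B: (64, 0, 1)   [0·368 + 1·64 = 64]
  368 = 5·64 + 48   → row C = row A − 5·row B = (48, 1, −5)   [check: 1·368 − 5·64 = 48]
  64 = 1·48 + 16   → row D = row B − 1·row C = (16, −1, 6)   [check: −1·368 + 6·64 = 16]
  48 = 3·16 + 0   → remainder 0, stop. gcd = 16 (last nonzero row D).
So gcd(64, 368) = 16, with Bézout identity −1·368 + 6·64 = 16. Containment (⊇): the Bézout identity exhibits 16 as an element of (64, 368), giving (16) ⊆ (64, 368). Containment (⊆): since 16 | 64 and 16 | 368 (64 = 16·4, 368 = 16·23), every Z-linear combination of 64 and 368 is divisible by 16, so (64, 368) ⊆ (16). Therefore (64, 368) = (16), d = 16.

Final answer: (64, 368) = (16); d = 16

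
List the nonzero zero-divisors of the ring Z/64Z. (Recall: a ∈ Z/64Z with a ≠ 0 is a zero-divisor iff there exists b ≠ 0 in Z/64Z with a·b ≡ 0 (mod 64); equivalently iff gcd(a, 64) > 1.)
An element a ∈ Z/64Z (with a ≠ 0) is a zero-divisor iff gcd(a, 64) > 1 (because a is a unit precisely when gcd(a, n) = 1, and in Z/nZ every nonzero, non-unit element is a zero-divisor). Scan a = 1, ..., 63 and keep those with gcd(a, 64) > 1:
  gcd(2, 64) = 2, gcd(4, 64) = 4, gcd(6, 64) = 2, gcd(8, 64) = 8, gcd(10, 64) = 2, gcd(12, 64) = 4, gcd(14, 64) = 2, gcd(16, 64) = 16, gcd(18, 64) = 2, gcd(20, 64) = 4, gcd(22, 64) = 2, gcd(24, 64) = 8, gcd(26, 64) = 2, gcd(28, 64) = 4, gcd(30, 64) = 2, gcd(32, 64) = 32, gcd(34, 64) = 2, gcd(36, 64) = 4, gcd(38, 64) = 2, gcd(40, 64) = 8, gcd(42, 64) = 2, gcd(44, 64) = 4, gcd(46, 64) = 2, gcd(48, 64) = 16, gcd(50, 64) = 2, gcd(52, 64) = 4, gcd(54, 64) = 2, gcd(56, 64) = 8, gcd(58, 64) = 2, gcd(60, 64) = 4, gcd(62, 64) = 2.
All other a ∈ {1, ..., 63} have gcd(a, 64) = 1 and are units. So the nonzero zero-divisors are exactly the 31 values of a appearing in this scan.

Final answer: nonzero zero-divisors of Z/64Z = {2, 4, 6, 8, 10, 12, 14, 16, 18, 20, 22, 24, 26, 28, 30, 32, 34, 36, 38, 40, 42, 44, 46, 48, 50, 52, 54, 56, 58, 60, 62}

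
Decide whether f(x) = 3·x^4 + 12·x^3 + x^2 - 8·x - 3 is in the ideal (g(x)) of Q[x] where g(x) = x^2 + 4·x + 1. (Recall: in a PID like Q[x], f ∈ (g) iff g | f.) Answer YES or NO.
In Q[x] the ideal (g) consists of all multiples of g, so f ∈ (g) iff g | f, i.e. iff the remainder of f on division by g is 0. Divide f by g (g is monic, so eliminate the leading term of the running remainder at each step):
  leading term 3·x^4: subtract (3·x^2)·g(x) = 3·x^4 + 12·x^3 + 3·x^2, leaving -2·x^2 - 8·x - 3
  leading term -2·x^2: subtract (-2)·g(x) = -2·x^2 - 8·x - 2, leaving -1
The remainder r(x) = -1 ≠ 0 (and deg r < deg g), so g ∤ f, i.e. f ∉ (g).

Final answer: NO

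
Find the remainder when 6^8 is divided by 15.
6

Use repeated squaring. Binary(8) = 1000. Walk through the bits of the exponent 8 left-to-right: at each bit after the leading one, square the running value, then multiply by 6 if the bit is 1 (always reducing mod 15):
  bit 1 = 1 (leading): start with 6.
  bit 2 = 0: square 6^2 = 36 ≡ 6 (mod 15).
  bit 3 = 0: square 6^2 = 36 ≡ 6 (mod 15).
  bit 4 = 0: square 6^2 = 36 ≡ 6 (mod 15).
Final value: 6^8 ≡ 6 (mod 15).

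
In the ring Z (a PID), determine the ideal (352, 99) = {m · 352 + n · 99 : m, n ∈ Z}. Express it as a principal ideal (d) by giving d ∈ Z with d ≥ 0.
In the PID Z, (a, b) is generated by gcd(a, b). Compute gcd(352, 99) with the extended Euclidean algorithm, tracking rows (r, s, t) with s·352 + t·99 = r:
  row A: (352, 1, 0)   [1·352 + 0·99 = 352]
  row B: (99, 0, 1)   [0·352 + 1·99 = 99]
  352 = 3·99 + 55   → row C = row A − 3·row B = (55, 1, −3)   [check: 1·352 − 3·99 = 55]
  99 = 1·55 + 44   → row D = row B − 1·row C = (44, −1, 4)   [check: −1·352 + 4·99 = 44]
  55 = 1·44 + 11   → row E = row C − 1·row D = (11, 2, −7)   [check: 2·352 − 7·99 = 11]
  44 = 4·11 + 0   → remainder 0, stop. gcd = 11 (last nonzero row E).
So gcd(352, 99) = 11, with Bézout identity 2·352 − 7·99 = 11. Containment (⊇): the Bézout identity exhibits 11 as an element of (352, 99), giving (11) ⊆ (352, 99). Containment (⊆): since 11 | 352 and 11 | 99 (352 = 11·32, 99 = 11·9), every Z-linear combination of 352 and 99 is divisible by 11, so (352, 99) ⊆ (11). Therefore (352, 99) = (11), d = 11.

Final answer: (352, 99) = (11); d = 11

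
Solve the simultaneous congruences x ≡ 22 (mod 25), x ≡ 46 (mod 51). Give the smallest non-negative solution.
The moduli 25, 51 are pairwise coprime, so by the CRT there is a unique solution mod 25·51 = 1275.
Solve by successive substitution. Start with x ≡ 22 (mod 25).
  Combine with x ≡ 46 (mod 51): write x = 22 + 25·t and require 22 + 25·t ≡ 46 (mod 51), i.e. 25·t ≡ 46 − 22 ≡ 24 (mod 51). Since 25^(−1) ≡ 49 (mod 51), t ≡ 49·24 ≡ 3 (mod 51). So x ≡ 22 + 25·3 = 97 (mod 1275).
Unique solution in [0, 1275): x = 97.

Final answer: x ≡ 97 (mod 1275); the representative in [0, 1275) is 97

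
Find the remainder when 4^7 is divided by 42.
4

Use repeated squaring. Binary(7) = 111. Walk through the bits of the exponent 7 left-to-right: at each bit after the leading one, square the running value, then multiply by 4 if the bit is 1 (always reducing mod 42):
  bit 1 = 1 (leading): start with 4.
  bit 2 = 1: square 4^2 = 16; bit is 1, so multiply 16·4 = 64 ≡ 22 (mod 42).
  bit 3 = 1: square 22^2 = 484 ≡ 22; bit is 1, so multiply 22·4 = 88 ≡ 4 (mod 42).
Final value: 4^7 ≡ 4 (mod 42).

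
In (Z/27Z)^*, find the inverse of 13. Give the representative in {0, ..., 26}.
13^(−1) ≡ 25 (mod 27)

Apply the extended Euclidean algorithm to (27, 13), tracking rows (r, s, t) with s·27 + t·13 = r. Each division r_prev = q·r_cur + r_new produces the new row as (previous row) − q·(current row):
  row A: (27, 1, 0)   [1·27 + 0·13 = 27]
  row B: (13, 0, 1)   [0·27 + 1·13 = 13]
  27 = 2·13 + 1   → row C = row A − 2·row B = (1, 1, −2)   [check: 1·27 − 2·13 = 1]
  13 = 13·1 + 0   → remainder 0, stop. gcd = 1 (last nonzero row C).
The gcd is 1, so 13 is invertible mod 27. The last nonzero row gives 1·27 − 2·13 = 1, so t = −2. So 13^(−1) ≡ −2 ≡ 25 (mod 27). Verify: 13 · 25 = 325 ≡ 1 (mod 27). ✓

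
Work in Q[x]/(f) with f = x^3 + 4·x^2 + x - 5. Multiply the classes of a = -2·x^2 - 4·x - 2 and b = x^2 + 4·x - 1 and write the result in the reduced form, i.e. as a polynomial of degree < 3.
a · b ≡ 2·x^2 - 10·x - 18 (mod f(x))

First multiply in Q[x] without reducing: a · b = -2·x^4 - 12·x^3 - 16·x^2 - 4·x + 2. Now divide by f(x) = x^3 + 4·x^2 + x - 5, eliminating the leading term at each step:
  leading term -2·x^4: subtract (-2·x)·f(x) = -2·x^4 - 8·x^3 - 2·x^2 + 10·x, leaving -4·x^3 - 14·x^2 - 14·x + 2
  leading term -4·x^3: subtract (-4)·f(x) = -4·x^3 - 16·x^2 - 4·x + 20, leaving 2·x^2 - 10·x - 18
The degree is now < 3, so this is the remainder. Hence a · b ≡ 2·x^2 - 10·x - 18 in Q[x]/(f).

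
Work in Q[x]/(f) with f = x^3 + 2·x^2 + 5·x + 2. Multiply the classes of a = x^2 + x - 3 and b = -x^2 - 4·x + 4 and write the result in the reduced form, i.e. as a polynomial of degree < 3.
First multiply in Q[x] without reducing: a · b = -x^4 - 5·x^3 + 3·x^2 + 16·x - 12. Now divide by f(x) = x^3 + 2·x^2 + 5·x + 2, eliminating the leading term at each step:
  leading term -x^4: subtract (-x)·f(x) = -x^4 - 2·x^3 - 5·x^2 - 2·x, leaving -3·x^3 + 8·x^2 + 18·x - 12
  leading term -3·x^3: subtract (-3)·f(x) = -3·x^3 - 6·x^2 - 15·x - 6, leaving 14·x^2 + 33·x - 6
The degree is now < 3, so this is the remainder. Hence a · b ≡ 14·x^2 + 33·x - 6 in Q[x]/(f).

Final answer: a · b ≡ 14·x^2 + 33·x - 6 (mod f(x))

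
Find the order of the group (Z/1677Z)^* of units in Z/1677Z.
|(Z/1677Z)^*| = 1008

(Z/1677Z)^* consists of the classes a with gcd(a, 1677) = 1, so its order is φ(1677). φ is multiplicative, with φ(p^e) = p^e − p^(e−1). Factorise 1677 = 3 · 13 · 43. Then
  φ(1677) = (3 − 1) · (13 − 1) · (43 − 1) = 2 · 12 · 42 = 1008.
Thus |(Z/1677Z)^*| = 1008.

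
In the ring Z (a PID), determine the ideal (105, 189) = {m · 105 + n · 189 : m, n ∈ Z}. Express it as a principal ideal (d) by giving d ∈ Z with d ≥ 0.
(105, 189) = (21); d = 21

In the PID Z, (a, b) is generated by gcd(a, b). Compute gcd(189, 105) with the extended Euclidean algorithm, tracking rows (r, s, t) with s·189 + t·105 = r:
  row A: (189, 1, 0)   [1·189 + 0·105 = 189]
  row B: (105, 0, 1)   [0·189 + 1·105 = 105]
  189 = 1·105 + 84   → row C = row A − 1·row B = (84, 1, −1)   [check: 1·189 − 1·105 = 84]
  105 = 1·84 + 21   → row D = row B − 1·row C = (21, −1, 2)   [check: −1·189 + 2·105 = 21]
  84 = 4·21 + 0   → remainder 0, stop. gcd = 21 (last nonzero row D).
So gcd(105, 189) = 21, with Bézout identity −1·189 + 2·105 = 21. Containment (⊇): the Bézout identity exhibits 21 as an element of (105, 189), giving (21) ⊆ (105, 189). Containment (⊆): since 21 | 105 and 21 | 189 (105 = 21·5, 189 = 21·9), every Z-linear combination of 105 and 189 is divisible by 21, so (105, 189) ⊆ (21). Therefore (105, 189) = (21), d = 21.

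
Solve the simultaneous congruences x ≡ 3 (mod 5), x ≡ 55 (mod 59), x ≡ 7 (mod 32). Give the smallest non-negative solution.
The moduli 5, 59, 32 are pairwise coprime, so by the CRT there is a unique solution mod 5·59·32 = 9440.
Solve by successive substitution. Start with x ≡ 3 (mod 5).
  Combine with x ≡ 55 (mod 59): write x = 3 + 5·t and require 3 + 5·t ≡ 55 (mod 59), i.e. 5·t ≡ 55 − 3 ≡ 52 (mod 59). Since 5^(−1) ≡ 12 (mod 59), t ≡ 12·52 ≡ 34 (mod 59). So x ≡ 3 + 5·34 = 173 (mod 295).
  Combine with x ≡ 7 (mod 32): write x = 173 + 295·t and require 173 + 295·t ≡ 7 (mod 32), i.e. 295·t ≡ 7 − 173 ≡ 26 (mod 32). Since 295^(−1) ≡ 23 (mod 32) (295 ≡ 7 (mod 32)), t ≡ 23·26 ≡ 22 (mod 32). So x ≡ 173 + 295·22 = 6663 (mod 9440).
Unique solution in [0, 9440): x = 6663.

Final answer: x ≡ 6663 (mod 9440); the representative in [0, 9440) is 6663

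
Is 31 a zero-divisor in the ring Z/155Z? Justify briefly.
YES

gcd(31, 155) = 31 > 1, so 31 is not a unit in Z/155Z. In Z/nZ every nonzero non-unit is a zero-divisor: explicitly, take b = 155/gcd = 5 ≠ 0 (mod 155); then 31·5 = 155 = 1·155, i.e. 31·5 ≡ 0 (mod 155). So 31 is a zero-divisor.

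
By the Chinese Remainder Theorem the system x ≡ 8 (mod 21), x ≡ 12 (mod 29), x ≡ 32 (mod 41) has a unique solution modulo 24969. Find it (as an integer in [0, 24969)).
x ≡ 2738 (mod 24969); the representative in [0, 24969) is 2738

The moduli 21, 29, 41 are pairwise coprime, so by the CRT there is a unique solution mod 21·29·41 = 24969.
Solve by successive substitution. Start with x ≡ 8 (mod 21).
  Combine with x ≡ 12 (mod 29): write x = 8 + 21·t and require 8 + 21·t ≡ 12 (mod 29), i.e. 21·t ≡ 12 − 8 ≡ 4 (mod 29). Since 21^(−1) ≡ 18 (mod 29), t ≡ 18·4 ≡ 14 (mod 29). So x ≡ 8 + 21·14 = 302 (mod 609).
  Combine with x ≡ 32 (mod 41): write x = 302 + 609·t and require 302 + 609·t ≡ 32 (mod 41), i.e. 609·t ≡ 32 − 302 ≡ 17 (mod 41). Since 609^(−1) ≡ 34 (mod 41) (609 ≡ 35 (mod 41)), t ≡ 34·17 ≡ 4 (mod 41). So x ≡ 302 + 609·4 = 2738 (mod 24969).
Unique solution in [0, 24969): x = 2738.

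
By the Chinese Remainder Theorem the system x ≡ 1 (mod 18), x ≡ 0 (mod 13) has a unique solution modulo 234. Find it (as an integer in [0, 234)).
The moduli 18, 13 are pairwise coprime, so by the CRT there is a unique solution mod 18·13 = 234.
Solve by successive substitution. Start with x ≡ 1 (mod 18).
  Combine with x ≡ 0 (mod 13): write x = 1 + 18·t and require 1 + 18·t ≡ 0 (mod 13), i.e. 18·t ≡ 0 − 1 ≡ 12 (mod 13). Since 18^(−1) ≡ 8 (mod 13) (18 ≡ 5 (mod 13)), t ≡ 8·12 ≡ 5 (mod 13). So x ≡ 1 + 18·5 = 91 (mod 234).
Unique solution in [0, 234): x = 91.

Final answer: x ≡ 91 (mod 234); the representative in [0, 234) is 91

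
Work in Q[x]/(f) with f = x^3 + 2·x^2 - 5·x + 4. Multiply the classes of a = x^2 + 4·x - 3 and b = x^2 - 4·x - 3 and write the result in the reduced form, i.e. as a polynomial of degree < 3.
First multiply in Q[x] without reducing: a · b = x^4 - 22·x^2 + 9. Now divide by f(x) = x^3 + 2·x^2 - 5·x + 4, eliminating the leading term at each step:
  leading term x^4: subtract (x)·f(x) = x^4 + 2·x^3 - 5·x^2 + 4·x, leaving -2·x^3 - 17·x^2 - 4·x + 9
  leading term -2·x^3: subtract (-2)·f(x) = -2·x^3 - 4·x^2 + 10·x - 8, leaving -13·x^2 - 14·x + 17
The degree is now < 3, so this is the remainder. Hence a · b ≡ -13·x^2 - 14·x + 17 in Q[x]/(f).

Final answer: a · b ≡ -13·x^2 - 14·x + 17 (mod f(x))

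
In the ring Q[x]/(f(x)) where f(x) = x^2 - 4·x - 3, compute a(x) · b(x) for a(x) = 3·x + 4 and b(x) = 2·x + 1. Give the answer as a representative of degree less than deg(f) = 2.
First multiply in Q[x] without reducing: a · b = 6·x^2 + 11·x + 4. Now divide by f(x) = x^2 - 4·x - 3, eliminating the leading term at each step:
  leading term 6·x^2: subtract (6)·f(x) = 6·x^2 - 24·x - 18, leaving 35·x + 22
The degree is now < 2, so this is the remainder. Hence a · b ≡ 35·x + 22 in Q[x]/(f).

Final answer: a · b ≡ 35·x + 22 (mod f(x))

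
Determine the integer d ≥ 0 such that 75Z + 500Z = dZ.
(75, 500) = (25); d = 25

In the PID Z, (a, b) is generated by gcd(a, b). Compute gcd(500, 75) with the extended Euclidean algorithm, tracking rows (r, s, t) with s·500 + t·75 = r:
  row A: (500, 1, 0)   [1·500 + 0·75 = 500]
  row B: (75, 0, 1)   [0·500 + 1·75 = 75]
  500 = 6·75 + 50   → row C = row A − 6·row B = (50, 1, −6)   [check: 1·500 − 6·75 = 50]
  75 = 1·50 + 25   → row D = row B − 1·row C = (25, −1, 7)   [check: −1·500 + 7·75 = 25]
  50 = 2·25 + 0   → remainder 0, stop. gcd = 25 (last nonzero row D).
So gcd(75, 500) = 25, with Bézout identity −1·500 + 7·75 = 25. Containment (⊇): the Bézout identity exhibits 25 as an element of (75, 500), giving (25) ⊆ (75, 500). Containment (⊆): since 25 | 75 and 25 | 500 (75 = 25·3, 500 = 25·20), every Z-linear combination of 75 and 500 is divisible by 25, so (75, 500) ⊆ (25). Therefore (75, 500) = (25), d = 25.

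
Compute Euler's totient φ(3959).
φ(3959) = 3816

φ is multiplicative, with φ(p^e) = p^e − p^(e−1). Factorise 3959 = 37 · 107. Then
  φ(3959) = (37 − 1) · (107 − 1) = 36 · 106 = 3816.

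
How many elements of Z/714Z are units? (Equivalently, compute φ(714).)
An element a ∈ Z/714Z is a unit iff gcd(a, 714) = 1, so the number of units is φ(714). φ is multiplicative, with φ(p^e) = p^e − p^(e−1). Factorise 714 = 2 · 3 · 7 · 17. Then
  φ(714) = (2 − 1) · (3 − 1) · (7 − 1) · (17 − 1) = 1 · 2 · 6 · 16 = 192.

Final answer: Z/714Z has φ(714) = 192 units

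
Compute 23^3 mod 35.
22

Use repeated squaring. Binary(3) = 11. Walk through the bits of the exponent 3 left-to-right: at each bit after the leading one, square the running value, then multiply by 23 if the bit is 1 (always reducing mod 35):
  bit 1 = 1 (leading): start with 23.
  bit 2 = 1: square 23^2 = 529 ≡ 4; bit is 1, so multiply 4·23 = 92 ≡ 22 (mod 35).
Final value: 23^3 ≡ 22 (mod 35).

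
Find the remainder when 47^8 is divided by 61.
Use repeated squaring. Binary(8) = 1000. Walk through the bits of the exponent 8 left-to-right: at each bit after the leading one, square the running value, then multiply by 47 if the bit is 1 (always reducing mod 61):
  bit 1 = 1 (leading): start with 47.
  bit 2 = 0: square 47^2 = 2209 ≡ 13 (mod 61).
  bit 3 = 0: square 13^2 = 169 ≡ 47 (mod 61).
  bit 4 = 0: square 47^2 = 2209 ≡ 13 (mod 61).
Final value: 47^8 ≡ 13 (mod 61).

Final answer: 13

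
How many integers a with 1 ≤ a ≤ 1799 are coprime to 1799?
1536

The number of a ∈ {1, ..., 1799} with gcd(a, 1799) = 1 is by definition Euler's totient φ(1799). φ is multiplicative, with φ(p^e) = p^e − p^(e−1). Factorise 1799 = 7 · 257. Then
  φ(1799) = (7 − 1) · (257 − 1) = 6 · 256 = 1536.
So there are 1536 such integers.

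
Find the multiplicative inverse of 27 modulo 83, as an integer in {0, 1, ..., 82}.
27^(−1) ≡ 40 (mod 83)

Apply the extended Euclidean algorithm to (83, 27), tracking rows (r, s, t) with s·83 + t·27 = r. Each division r_prev = q·r_cur + r_new produces the new row as (previous row) − q·(current row):
  row A: (83, 1, 0)   [1·83 + 0·27 = 83]
  row B: (27, 0, 1)   [0·83 + 1·27 = 27]
  83 = 3·27 + 2   → row C = row A − 3·row B = (2, 1, −3)   [check: 1·83 − 3·27 = 2]
  27 = 13·2 + 1   → row D = row B − 13·row C = (1, −13, 40)   [check: −13·83 + 40·27 = 1]
  2 = 2·1 + 0   → remainder 0, stop. gcd = 1 (last nonzero row D).
The gcd is 1, so 27 is invertible mod 83. The last nonzero row gives −13·83 + 40·27 = 1, so t = 40. So 27^(−1) ≡ 40 (mod 83). Verify: 27 · 40 = 1080 ≡ 1 (mod 83). ✓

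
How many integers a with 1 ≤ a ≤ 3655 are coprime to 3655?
2688

The number of a ∈ {1, ..., 3655} with gcd(a, 3655) = 1 is by definition Euler's totient φ(3655). φ is multiplicative, with φ(p^e) = p^e − p^(e−1). Factorise 3655 = 5 · 17 · 43. Then
  φ(3655) = (5 − 1) · (17 − 1) · (43 − 1) = 4 · 16 · 42 = 2688.
So there are 2688 such integers.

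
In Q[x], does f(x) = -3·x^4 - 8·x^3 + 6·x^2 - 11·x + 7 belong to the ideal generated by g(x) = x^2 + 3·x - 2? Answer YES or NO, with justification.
NO

In Q[x] the ideal (g) consists of all multiples of g, so f ∈ (g) iff g | f, i.e. iff the remainder of f on division by g is 0. Divide f by g (g is monic, so eliminate the leading term of the running remainder at each step):
  leading term -3·x^4: subtract (-3·x^2)·g(x) = -3·x^4 - 9·x^3 + 6·x^2, leaving x^3 - 11·x + 7
  leading term x^3: subtract (x)·g(x) = x^3 + 3·x^2 - 2·x, leaving -3·x^2 - 9·x + 7
  leading term -3·x^2: subtract (-3)·g(x) = -3·x^2 - 9·x + 6, leaving 1
The remainder r(x) = 1 ≠ 0 (and deg r < deg g), so g ∤ f, i.e. f ∉ (g).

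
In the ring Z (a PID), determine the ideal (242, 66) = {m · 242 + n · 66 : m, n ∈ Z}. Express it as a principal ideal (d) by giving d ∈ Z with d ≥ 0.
(242, 66) = (22); d = 22

In the PID Z, (a, b) is generated by gcd(a, b). Compute gcd(242, 66) with the extended Euclidean algorithm, tracking rows (r, s, t) with s·242 + t·66 = r:
  row A: (242, 1, 0)   [1·242 + 0·66 = 242]
  row B: (66, 0, 1)   [0·242 + 1·66 = 66]
  242 = 3·66 + 44   → row C = row A − 3·row B = (44, 1, −3)   [check: 1·242 − 3·66 = 44]
  66 = 1·44 + 22   → row D = row B − 1·row C = (22, −1, 4)   [check: −1·242 + 4·66 = 22]
  44 = 2·22 + 0   → remainder 0, stop. gcd = 22 (last nonzero row D).
So gcd(242, 66) = 22, with Bézout identity −1·242 + 4·66 = 22. Containment (⊇): the Bézout identity exhibits 22 as an element of (242, 66), giving (22) ⊆ (242, 66). Containment (⊆): since 22 | 242 and 22 | 66 (242 = 22·11, 66 = 22·3), every Z-linear combination of 242 and 66 is divisible by 22, so (242, 66) ⊆ (22). Therefore (242, 66) = (22), d = 22.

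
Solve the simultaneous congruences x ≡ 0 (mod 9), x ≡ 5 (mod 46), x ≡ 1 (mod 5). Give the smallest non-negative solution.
The moduli 9, 46, 5 are pairwise coprime, so by the CRT there is a unique solution mod 9·46·5 = 2070.
Solve by successive substitution. Start with x ≡ 0 (mod 9).
  Combine with x ≡ 5 (mod 46): write x = 9·t and require 9·t ≡ 5 (mod 46). Since 9^(−1) ≡ 41 (mod 46), t ≡ 41·5 ≡ 21 (mod 46). So x ≡ 9·21 = 189 (mod 414).
  Combine with x ≡ 1 (mod 5): write x = 189 + 414·t and require 189 + 414·t ≡ 1 (mod 5), i.e. 414·t ≡ 1 − 189 ≡ 2 (mod 5). Since 414^(−1) ≡ 4 (mod 5) (414 ≡ 4 (mod 5)), t ≡ 4·2 ≡ 3 (mod 5). So x ≡ 189 + 414·3 = 1431 (mod 2070).
Unique solution in [0, 2070): x = 1431.

Final answer: x ≡ 1431 (mod 2070); the representative in [0, 2070) is 1431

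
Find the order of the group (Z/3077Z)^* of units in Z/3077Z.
|(Z/3077Z)^*| = 2880

(Z/3077Z)^* consists of the classes a with gcd(a, 3077) = 1, so its order is φ(3077). φ is multiplicative, with φ(p^e) = p^e − p^(e−1). Factorise 3077 = 17 · 181. Then
  φ(3077) = (17 − 1) · (181 − 1) = 16 · 180 = 2880.
Thus |(Z/3077Z)^*| = 2880.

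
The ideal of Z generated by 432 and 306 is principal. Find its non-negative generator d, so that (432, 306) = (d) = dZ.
(432, 306) = (18); d = 18

In the PID Z, (a, b) is generated by gcd(a, b). Compute gcd(432, 306) with the extended Euclidean algorithm, tracking rows (r, s, t) with s·432 + t·306 = r:
  row A: (432, 1, 0)   [1·432 + 0·306 = 432]
  row B: (306, 0, 1)   [0·432 + 1·306 = 306]
  432 = 1·306 + 126   → row C = row A − 1·row B = (126, 1, −1)   [check: 1·432 − 1·306 = 126]
  306 = 2·126 + 54   → row D = row B − 2·row C = (54, −2, 3)   [check: −2·432 + 3·306 = 54]
  126 = 2·54 + 18   → row E = row C − 2·row D = (18, 5, −7)   [check: 5·432 − 7·306 = 18]
  54 = 3·18 + 0   → remainder 0, stop. gcd = 18 (last nonzero row E).
So gcd(432, 306) = 18, with Bézout identity 5·432 − 7·306 = 18. Containment (⊇): the Bézout identity exhibits 18 as an element of (432, 306), giving (18) ⊆ (432, 306). Containment (⊆): since 18 | 432 and 18 | 306 (432 = 18·24, 306 = 18·17), every Z-linear combination of 432 and 306 is divisible by 18, so (432, 306) ⊆ (18). Therefore (432, 306) = (18), d = 18.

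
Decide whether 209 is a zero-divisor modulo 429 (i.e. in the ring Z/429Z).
gcd(209, 429) = 11 > 1, so 209 is not a unit in Z/429Z. In Z/nZ every nonzero non-unit is a zero-divisor: explicitly, take b = 429/gcd = 39 ≠ 0 (mod 429); then 209·39 = 8151 = 19·429, i.e. 209·39 ≡ 0 (mod 429). So 209 is a zero-divisor.

Final answer: YES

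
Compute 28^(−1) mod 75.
28^(−1) ≡ 67 (mod 75)

Apply the extended Euclidean algorithm to (75, 28), tracking rows (r, s, t) with s·75 + t·28 = r. Each division r_prev = q·r_cur + r_new produces the new row as (previous row) − q·(current row):
  row A: (75, 1, 0)   [1·75 + 0·28 = 75]
  row B: (28, 0, 1)   [0·75 + 1·28 = 28]
  75 = 2·28 + 19   → row C = row A − 2·row B = (19, 1, −2)   [check: 1·75 − 2·28 = 19]
  28 = 1·19 + 9   → row D = row B − 1·row C = (9, −1, 3)   [check: −1·75 + 3·28 = 9]
  19 = 2·9 + 1   → row E = row C − 2·row D = (1, 3, −8)   [check: 3·75 − 8·28 = 1]
  9 = 9·1 + 0   → remainder 0, stop. gcd = 1 (last nonzero row E).
The gcd is 1, so 28 is invertible mod 75. The last nonzero row gives 3·75 − 8·28 = 1, so t = −8. So 28^(−1) ≡ −8 ≡ 67 (mod 75). Verify: 28 · 67 = 1876 ≡ 1 (mod 75). ✓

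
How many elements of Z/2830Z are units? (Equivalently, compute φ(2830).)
Z/2830Z has φ(2830) = 1128 units

An element a ∈ Z/2830Z is a unit iff gcd(a, 2830) = 1, so the number of units is φ(2830). φ is multiplicative, with φ(p^e) = p^e − p^(e−1). Factorise 2830 = 2 · 5 · 283. Then
  φ(2830) = (2 − 1) · (5 − 1) · (283 − 1) = 1 · 4 · 282 = 1128.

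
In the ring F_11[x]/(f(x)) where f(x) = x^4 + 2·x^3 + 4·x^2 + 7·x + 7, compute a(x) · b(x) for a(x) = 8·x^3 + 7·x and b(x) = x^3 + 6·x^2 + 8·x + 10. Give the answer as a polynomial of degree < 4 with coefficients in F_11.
a · b ≡ 10·x^3 + 8·x^2 + 10·x + 10 (mod f(x))

Multiply as integer polynomials: a · b = 8·x^6 + 48·x^5 + 71·x^4 + 122·x^3 + 56·x^2 + 70·x. Reducing coefficients mod 11: a · b ≡ 8·x^6 + 4·x^5 + 5·x^4 + x^3 + x^2 + 4·x. Now divide by f(x) = x^4 + 2·x^3 + 4·x^2 + 7·x + 7 in F_11[x], eliminating the leading term at each step:
  leading term 8·x^6: subtract (8·x^2)·f(x) = 8·x^6 + 5·x^5 + 10·x^4 + x^3 + x^2, leaving 10·x^5 + 6·x^4 + 4·x (coefficients mod 11)
  leading term 10·x^5: subtract (10·x)·f(x) = 10·x^5 + 9·x^4 + 7·x^3 + 4·x^2 + 4·x, leaving 8·x^4 + 4·x^3 + 7·x^2 (coefficients mod 11)
  leading term 8·x^4: subtract (8)·f(x) = 8·x^4 + 5·x^3 + 10·x^2 + x + 1, leaving 10·x^3 + 8·x^2 + 10·x + 10 (coefficients mod 11)
The degree is now < 4, so this is the remainder. Hence a · b ≡ 10·x^3 + 8·x^2 + 10·x + 10 in F_11[x]/(f).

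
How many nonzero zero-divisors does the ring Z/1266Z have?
Z/1266Z has 845 nonzero zero-divisors

In Z/1266Z each nonzero element is either a unit (gcd with 1266 is 1) or a zero-divisor (gcd > 1). The number of units is φ(1266): factorise 1266 = 2 · 3 · 211, so φ(1266) = (2 − 1) · (3 − 1) · (211 − 1) = 1 · 2 · 210 = 420. The nonzero elements number 1266 − 1 = 1265. Hence the nonzero zero-divisors number 1265 − 420 = 845.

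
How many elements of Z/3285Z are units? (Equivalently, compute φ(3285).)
Z/3285Z has φ(3285) = 1728 units

An element a ∈ Z/3285Z is a unit iff gcd(a, 3285) = 1, so the number of units is φ(3285). φ is multiplicative, with φ(p^e) = p^e − p^(e−1). Factorise 3285 = 3^2 · 5 · 73. Then
  φ(3285) = (3^2 − 3^1) · (5 − 1) · (73 − 1) = 6 · 4 · 72 = 1728.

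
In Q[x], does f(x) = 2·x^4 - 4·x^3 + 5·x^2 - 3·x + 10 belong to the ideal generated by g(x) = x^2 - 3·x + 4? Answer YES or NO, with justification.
NO

In Q[x] the ideal (g) consists of all multiples of g, so f ∈ (g) iff g | f, i.e. iff the remainder of f on division by g is 0. Divide f by g (g is monic, so eliminate the leading term of the running remainder at each step):
  leading term 2·x^4: subtract (2·x^2)·g(x) = 2·x^4 - 6·x^3 + 8·x^2, leaving 2·x^3 - 3·x^2 - 3·x + 10
  leading term 2·x^3: subtract (2·x)·g(x) = 2·x^3 - 6·x^2 + 8·x, leaving 3·x^2 - 11·x + 10
  leading term 3·x^2: subtract (3)·g(x) = 3·x^2 - 9·x + 12, leaving -2·x - 2
The remainder r(x) = -2·x - 2 ≠ 0 (and deg r < deg g), so g ∤ f, i.e. f ∉ (g).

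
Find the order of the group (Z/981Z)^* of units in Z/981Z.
(Z/981Z)^* consists of the classes a with gcd(a, 981) = 1, so its order is φ(981). φ is multiplicative, with φ(p^e) = p^e − p^(e−1). Factorise 981 = 3^2 · 109. Then
  φ(981) = (3^2 − 3^1) · (109 − 1) = 6 · 108 = 648.
Thus |(Z/981Z)^*| = 648.

Final answer: |(Z/981Z)^*| = 648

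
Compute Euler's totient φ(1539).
φ(1539) = 972

φ is multiplicative, with φ(p^e) = p^e − p^(e−1). Factorise 1539 = 3^4 · 19. Then
  φ(1539) = (3^4 − 3^3) · (19 − 1) = 54 · 18 = 972.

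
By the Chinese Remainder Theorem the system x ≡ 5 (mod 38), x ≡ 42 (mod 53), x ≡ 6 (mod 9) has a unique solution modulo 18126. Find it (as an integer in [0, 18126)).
The moduli 38, 53, 9 are pairwise coprime, so by the CRT there is a unique solution mod 38·53·9 = 18126.
Solve by successive substitution. Start with x ≡ 5 (mod 38).
  Combine with x ≡ 42 (mod 53): write x = 5 + 38·t and require 5 + 38·t ≡ 42 (mod 53), i.e. 38·t ≡ 42 − 5 ≡ 37 (mod 53). Since 38^(−1) ≡ 7 (mod 53), t ≡ 7·37 ≡ 47 (mod 53). So x ≡ 5 + 38·47 = 1791 (mod 2014).
  Combine with x ≡ 6 (mod 9): write x = 1791 + 2014·t and require 1791 + 2014·t ≡ 6 (mod 9), i.e. 2014·t ≡ 6 − 1791 ≡ 6 (mod 9). Since 2014^(−1) ≡ 4 (mod 9) (2014 ≡ 7 (mod 9)), t ≡ 4·6 ≡ 6 (mod 9). So x ≡ 1791 + 2014·6 = 13875 (mod 18126).
Unique solution in [0, 18126): x = 13875.

Final answer: x ≡ 13875 (mod 18126); the representative in [0, 18126) is 13875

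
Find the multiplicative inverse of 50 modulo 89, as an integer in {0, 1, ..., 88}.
Apply the extended Euclidean algorithm to (89, 50), tracking rows (r, s, t) with s·89 + t·50 = r. Each division r_prev = q·r_cur + r_new produces the new row as (previous row) − q·(current row):
  row A: (89, 1, 0)   [1·89 + 0·50 = 89]
  row B: (50, 0, 1)   [0·89 + 1·50 = 50]
  89 = 1·50 + 39   → row C = row A − 1·row B = (39, 1, −1)   [check: 1·89 − 1·50 = 39]
  50 = 1·39 + 11   → row D = row B − 1·row C = (11, −1, 2)   [check: −1·89 + 2·50 = 11]
  39 = 3·11 + 6   → row E = row C − 3·row D = (6, 4, −7)   [check: 4·89 − 7·50 = 6]
  11 = 1·6 + 5   → row F = row D − 1·row E = (5, −5, 9)   [check: −5·89 + 9·50 = 5]
  6 = 1·5 + 1   → row G = row E − 1·row F = (1, 9, −16)   [check: 9·89 − 16·50 = 1]
  5 = 5·1 + 0   → remainder 0, stop. gcd = 1 (last nonzero row G).
The gcd is 1, so 50 is invertible mod 89. The last nonzero row gives 9·89 − 16·50 = 1, so t = −16. So 50^(−1) ≡ −16 ≡ 73 (mod 89). Verify: 50 · 73 = 3650 ≡ 1 (mod 89). ✓

Final answer: 50^(−1) ≡ 73 (mod 89)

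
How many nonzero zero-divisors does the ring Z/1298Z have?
In Z/1298Z each nonzero element is either a unit (gcd with 1298 is 1) or a zero-divisor (gcd > 1). The number of units is φ(1298): factorise 1298 = 2 · 11 · 59, so φ(1298) = (2 − 1) · (11 − 1) · (59 − 1) = 1 · 10 · 58 = 580. The nonzero elements number 1298 − 1 = 1297. Hence the nonzero zero-divisors number 1297 − 580 = 717.

Final answer: Z/1298Z has 717 nonzero zero-divisors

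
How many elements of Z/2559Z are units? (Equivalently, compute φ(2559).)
Z/2559Z has φ(2559) = 1704 units

An element a ∈ Z/2559Z is a unit iff gcd(a, 2559) = 1, so the number of units is φ(2559). φ is multiplicative, with φ(p^e) = p^e − p^(e−1). Factorise 2559 = 3 · 853. Then
  φ(2559) = (3 − 1) · (853 − 1) = 2 · 852 = 1704.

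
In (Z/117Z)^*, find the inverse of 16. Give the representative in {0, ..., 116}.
Apply the extended Euclidean algorithm to (117, 16), tracking rows (r, s, t) with s·117 + t·16 = r. Each division r_prev = q·r_cur + r_new produces the new row as (previous row) − q·(current row):
  row A: (117, 1, 0)   [1·117 + 0·16 = 117]
  row B: (16, 0, 1)   [0·117 + 1·16 = 16]
  117 = 7·16 + 5   → row C = row A − 7·row B = (5, 1, −7)   [check: 1·117 − 7·16 = 5]
  16 = 3·5 + 1   → row D = row B − 3·row C = (1, −3, 22)   [check: −3·117 + 22·16 = 1]
  5 = 5·1 + 0   → remainder 0, stop. gcd = 1 (last nonzero row D).
The gcd is 1, so 16 is invertible mod 117. The last nonzero row gives −3·117 + 22·16 = 1, so t = 22. So 16^(−1) ≡ 22 (mod 117). Verify: 16 · 22 = 352 ≡ 1 (mod 117). ✓

Final answer: 16^(−1) ≡ 22 (mod 117)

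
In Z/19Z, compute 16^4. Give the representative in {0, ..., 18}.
Use repeated squaring. Binary(4) = 100. Walk through the bits of the exponent 4 left-to-right: at each bit after the leading one, square the running value, then multiply by 16 if the bit is 1 (always reducing mod 19):
  bit 1 = 1 (leading): start with 16.
  bit 2 = 0: square 16^2 = 256 ≡ 9 (mod 19).
  bit 3 = 0: square 9^2 = 81 ≡ 5 (mod 19).
Final value: 16^4 ≡ 5 (mod 19).

Final answer: 5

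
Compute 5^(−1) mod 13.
Apply the extended Euclidean algorithm to (13, 5), tracking rows (r, s, t) with s·13 + t·5 = r. Each division r_prev = q·r_cur + r_new produces the new row as (previous row) − q·(current row):
  row A: (13, 1, 0)   [1·13 + 0·5 = 13]
  row B: (5, 0, 1)   [0·13 + 1·5 = 5]
  13 = 2·5 + 3   → row C = row A − 2·row B = (3, 1, −2)   [check: 1·13 − 2·5 = 3]
  5 = 1·3 + 2   → row D = row B − 1·row C = (2, −1, 3)   [check: −1·13 + 3·5 = 2]
  3 = 1·2 + 1   → row E = row C − 1·row D = (1, 2, −5)   [check: 2·13 − 5·5 = 1]
  2 = 2·1 + 0   → remainder 0, stop. gcd = 1 (last nonzero row E).
The gcd is 1, so 5 is invertible mod 13. The last nonzero row gives 2·13 − 5·5 = 1, so t = −5. So 5^(−1) ≡ −5 ≡ 8 (mod 13). Verify: 5 · 8 = 40 ≡ 1 (mod 13). ✓

Final answer: 5^(−1) ≡ 8 (mod 13)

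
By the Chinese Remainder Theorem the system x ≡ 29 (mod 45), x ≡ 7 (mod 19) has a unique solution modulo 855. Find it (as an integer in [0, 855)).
The moduli 45, 19 are pairwise coprime, so by the CRT there is a unique solution mod 45·19 = 855.
Solve by successive substitution. Start with x ≡ 29 (mod 45).
  Combine with x ≡ 7 (mod 19): write x = 29 + 45·t and require 29 + 45·t ≡ 7 (mod 19), i.e. 45·t ≡ 7 − 29 ≡ 16 (mod 19). Since 45^(−1) ≡ 11 (mod 19) (45 ≡ 7 (mod 19)), t ≡ 11·16 ≡ 5 (mod 19). So x ≡ 29 + 45·5 = 254 (mod 855).
Unique solution in [0, 855): x = 254.

Final answer: x ≡ 254 (mod 855); the representative in [0, 855) is 254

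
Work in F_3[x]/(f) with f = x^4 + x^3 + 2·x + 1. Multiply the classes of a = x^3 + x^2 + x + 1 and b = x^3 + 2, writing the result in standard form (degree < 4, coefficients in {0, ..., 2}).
Multiply as integer polynomials: a · b = x^6 + x^5 + x^4 + 3·x^3 + 2·x^2 + 2·x + 2. Reducing coefficients mod 3: a · b ≡ x^6 + x^5 + x^4 + 2·x^2 + 2·x + 2. Now divide by f(x) = x^4 + x^3 + 2·x + 1 in F_3[x], eliminating the leading term at each step:
  leading term x^6: subtract (x^2)·f(x) = x^6 + x^5 + 2·x^3 + x^2, leaving x^4 + x^3 + x^2 + 2·x + 2 (coefficients mod 3)
  leading term x^4: subtract (1)·f(x) = x^4 + x^3 + 2·x + 1, leaving x^2 + 1 (coefficients mod 3)
The degree is now < 4, so this is the remainder. Hence a · b ≡ x^2 + 1 in F_3[x]/(f).

Final answer: a · b ≡ x^2 + 1 (mod f(x))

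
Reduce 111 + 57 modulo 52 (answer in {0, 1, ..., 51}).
Reduce the summands first: 111 ≡ 7, 57 ≡ 5 (mod 52), so 111 + 57 ≡ 7 + 5 (mod 52). 7 + 5 = 12; 12 = 0·52 + 12, so (111 + 57) mod 52 = 12.

Final answer: 12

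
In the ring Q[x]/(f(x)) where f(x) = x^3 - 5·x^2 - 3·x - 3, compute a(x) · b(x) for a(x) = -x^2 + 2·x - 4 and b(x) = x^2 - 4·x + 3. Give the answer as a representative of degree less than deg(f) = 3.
First multiply in Q[x] without reducing: a · b = -x^4 + 6·x^3 - 15·x^2 + 22·x - 12. Now divide by f(x) = x^3 - 5·x^2 - 3·x - 3, eliminating the leading term at each step:
  leading term -x^4: subtract (-x)·f(x) = -x^4 + 5·x^3 + 3·x^2 + 3·x, leaving x^3 - 18·x^2 + 19·x - 12
  leading term x^3: subtract (1)·f(x) = x^3 - 5·x^2 - 3·x - 3, leaving -13·x^2 + 22·x - 9
The degree is now < 3, so this is the remainder. Hence a · b ≡ -13·x^2 + 22·x - 9 in Q[x]/(f).

Final answer: a · b ≡ -13·x^2 + 22·x - 9 (mod f(x))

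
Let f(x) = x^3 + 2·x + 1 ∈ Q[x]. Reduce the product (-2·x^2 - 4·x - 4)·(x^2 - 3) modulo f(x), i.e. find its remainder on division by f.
First multiply in Q[x] without reducing: a · b = -2·x^4 - 4·x^3 + 2·x^2 + 12·x + 12. Now divide by f(x) = x^3 + 2·x + 1, eliminating the leading term at each step:
  leading term -2·x^4: subtract (-2·x)·f(x) = -2·x^4 - 4·x^2 - 2·x, leaving -4·x^3 + 6·x^2 + 14·x + 12
  leading term -4·x^3: subtract (-4)·f(x) = -4·x^3 - 8·x - 4, leaving 6·x^2 + 22·x + 16
The degree is now < 3, so this is the remainder. Hence a · b ≡ 6·x^2 + 22·x + 16 in Q[x]/(f).

Final answer: a · b ≡ 6·x^2 + 22·x + 16 (mod f(x))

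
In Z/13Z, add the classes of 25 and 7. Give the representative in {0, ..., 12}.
6

Reduce the summands first: 25 ≡ 12 (mod 13), so 25 + 7 ≡ 12 + 7 (mod 13). 12 + 7 = 19; 19 = 1·13 + 6, so (25 + 7) mod 13 = 6.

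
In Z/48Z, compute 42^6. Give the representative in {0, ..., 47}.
0

Use repeated squaring. Binary(6) = 110. Walk through the bits of the exponent 6 left-to-right: at each bit after the leading one, square the running value, then multiply by 42 if the bit is 1 (always reducing mod 48):
  bit 1 = 1 (leading): start with 42.
  bit 2 = 1: square 42^2 = 1764 ≡ 36; bit is 1, so multiply 36·42 = 1512 ≡ 24 (mod 48).
  bit 3 = 0: square 24^2 = 576 ≡ 0 (mod 48).
Final value: 42^6 ≡ 0 (mod 48).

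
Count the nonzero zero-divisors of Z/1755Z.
Z/1755Z has 890 nonzero zero-divisors

In Z/1755Z each nonzero element is either a unit (gcd with 1755 is 1) or a zero-divisor (gcd > 1). The number of units is φ(1755): factorise 1755 = 3^3 · 5 · 13, so φ(1755) = (3^3 − 3^2) · (5 − 1) · (13 − 1) = 18 · 4 · 12 = 864. The nonzero elements number 1755 − 1 = 1754. Hence the nonzero zero-divisors number 1754 − 864 = 890.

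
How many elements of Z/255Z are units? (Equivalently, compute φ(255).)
Z/255Z has φ(255) = 128 units

An element a ∈ Z/255Z is a unit iff gcd(a, 255) = 1, so the number of units is φ(255). φ is multiplicative, with φ(p^e) = p^e − p^(e−1). Factorise 255 = 3 · 5 · 17. Then
  φ(255) = (3 − 1) · (5 − 1) · (17 − 1) = 2 · 4 · 16 = 128.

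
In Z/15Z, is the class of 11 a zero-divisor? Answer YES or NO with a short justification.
NO

gcd(11, 15) = 1, so 11 is a unit in Z/15Z (it has a multiplicative inverse). A unit cannot be a zero-divisor: if 11·b ≡ 0 then multiplying both sides by 11^(−1) gives b ≡ 0. So 11 is not a zero-divisor.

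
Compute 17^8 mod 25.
Use repeated squaring. Binary(8) = 1000. Walk through the bits of the exponent 8 left-to-right: at each bit after the leading one, square the running value, then multiply by 17 if the bit is 1 (always reducing mod 25):
  bit 1 = 1 (leading): start with 17.
  bit 2 = 0: square 17^2 = 289 ≡ 14 (mod 25).
  bit 3 = 0: square 14^2 = 196 ≡ 21 (mod 25).
  bit 4 = 0: square 21^2 = 441 ≡ 16 (mod 25).
Final value: 17^8 ≡ 16 (mod 25).

Final answer: 16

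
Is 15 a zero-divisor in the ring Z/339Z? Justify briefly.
gcd(15, 339) = 3 > 1, so 15 is not a unit in Z/339Z. In Z/nZ every nonzero non-unit is a zero-divisor: explicitly, take b = 339/gcd = 113 ≠ 0 (mod 339); then 15·113 = 1695 = 5·339, i.e. 15·113 ≡ 0 (mod 339). So 15 is a zero-divisor.

Final answer: YES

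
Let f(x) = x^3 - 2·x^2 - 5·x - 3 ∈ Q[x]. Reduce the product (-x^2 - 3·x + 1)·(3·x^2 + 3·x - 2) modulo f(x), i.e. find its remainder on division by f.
First multiply in Q[x] without reducing: a · b = -3·x^4 - 12·x^3 - 4·x^2 + 9·x - 2. Now divide by f(x) = x^3 - 2·x^2 - 5·x - 3, eliminating the leading term at each step:
  leading term -3·x^4: subtract (-3·x)·f(x) = -3·x^4 + 6·x^3 + 15·x^2 + 9·x, leaving -18·x^3 - 19·x^2 - 2
  leading term -18·x^3: subtract (-18)·f(x) = -18·x^3 + 36·x^2 + 90·x + 54, leaving -55·x^2 - 90·x - 56
The degree is now < 3, so this is the remainder. Hence a · b ≡ -55·x^2 - 90·x - 56 in Q[x]/(f).

Final answer: a · b ≡ -55·x^2 - 90·x - 56 (mod f(x))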